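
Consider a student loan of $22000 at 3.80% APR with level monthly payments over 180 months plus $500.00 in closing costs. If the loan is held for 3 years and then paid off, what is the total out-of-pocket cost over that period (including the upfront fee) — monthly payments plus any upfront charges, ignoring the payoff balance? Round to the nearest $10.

$6,280

Monthly rate = 3.8%/12 = 0.0031667; payment = 22,000 × 0.0031667 / (1 − (1+0.0031667)^−180) = $160.54.
Total outlay = 36 × $160.54 + $500.00 = $6,279.44.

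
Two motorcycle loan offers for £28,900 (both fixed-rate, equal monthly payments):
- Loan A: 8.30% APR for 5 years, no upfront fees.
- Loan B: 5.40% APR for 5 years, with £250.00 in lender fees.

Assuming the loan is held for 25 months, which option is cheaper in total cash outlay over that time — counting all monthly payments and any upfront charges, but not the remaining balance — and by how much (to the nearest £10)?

Loan B by £740

Loan A: at 8.30% the monthly rate is 0.0069167, so the payment is 28,900 × 0.0069167 / (1 − 1.0069167^−60) = £590.15.
Loan B: at 5.40% the monthly rate is 0.0045000, so the payment is 28,900 × 0.0045000 / (1 − 1.0045000^−60) = £550.69.
Over 25 months: Loan A costs 25 × £590.15 = £14,753.75; Loan B costs 25 × £550.69 + £250.00 = £14,017.25.
Loan B is cheaper by £14,753.75 − £14,017.25 = £736.50.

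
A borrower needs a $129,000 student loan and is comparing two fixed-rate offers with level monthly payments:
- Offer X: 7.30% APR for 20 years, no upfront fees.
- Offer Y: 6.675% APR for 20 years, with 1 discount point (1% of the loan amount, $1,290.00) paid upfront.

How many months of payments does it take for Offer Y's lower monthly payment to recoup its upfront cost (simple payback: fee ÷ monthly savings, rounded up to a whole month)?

Offer X: monthly rate = 7.3%/12 = 0.0060833; payment = 129,000 × 0.0060833 / (1 − (1+0.0060833)^−240) = $1,023.50.
Offer Y: at 6.675% the monthly rate is 0.0055625, so the payment is 129,000 × 0.0055625 / (1 − 1.0055625^−240) = $975.13.
Monthly savings = $1,023.50 − $975.13 = $48.37.
Break-even = $1,290.00 / $48.37 = 26.67 → 27 months.

27 months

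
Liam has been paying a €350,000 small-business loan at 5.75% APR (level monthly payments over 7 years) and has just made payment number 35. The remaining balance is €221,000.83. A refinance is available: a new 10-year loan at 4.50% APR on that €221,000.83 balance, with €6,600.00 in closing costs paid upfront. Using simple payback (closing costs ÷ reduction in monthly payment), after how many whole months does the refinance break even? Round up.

Current payment = 350,000 × 5.75%/12 / (1 − (1+0.0047917)^−84) = €5,071.15.
Refinanced payment = 221,000.83 × 0.0037500 / (1 − (1+0.0037500)^−120) = €2,290.42.
Monthly savings = €5,071.15 − €2,290.42 = €2,780.73.
Break-even = €6,600.00 / €2,780.73 = 2.37 → 3 months.

3 months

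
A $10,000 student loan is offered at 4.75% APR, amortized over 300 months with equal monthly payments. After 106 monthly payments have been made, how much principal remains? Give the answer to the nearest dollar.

With monthly rate i = 4.75%/12 = 0.0039583, the balance after k of n payments is P · [(1+i)^n − (1+i)^k] / [(1+i)^n − 1].
(1+0.0039583)^300 = 3.27119684 and (1+0.0039583)^106 = 1.52006803, so the balance is 10,000 × (3.27119684 − 1.52006803) / (3.27119684 − 1) = $7,710.16.

$7,710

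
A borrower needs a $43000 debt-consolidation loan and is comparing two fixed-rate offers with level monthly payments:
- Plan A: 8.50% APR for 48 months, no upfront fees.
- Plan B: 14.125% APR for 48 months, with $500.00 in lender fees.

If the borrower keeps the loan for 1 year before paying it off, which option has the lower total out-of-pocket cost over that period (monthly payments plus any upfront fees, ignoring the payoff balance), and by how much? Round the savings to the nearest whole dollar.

Plan A: monthly rate = 8.5%/12 = 0.0070833; payment = 43,000 × 0.0070833 / (1 − (1+0.0070833)^−48) = $1,059.88.
Plan B: at 14.125% the monthly rate is 0.0117708, so the payment is 43,000 × 0.0117708 / (1 − 1.0117708^−48) = $1,177.74.
Over 12 months: Plan A costs 12 × $1,059.88 = $12,718.56; Plan B costs 12 × $1,177.74 + $500.00 = $14,632.88.
Plan A is cheaper by $14,632.88 − $12,718.56 = $1,914.32.

Plan A by $1,914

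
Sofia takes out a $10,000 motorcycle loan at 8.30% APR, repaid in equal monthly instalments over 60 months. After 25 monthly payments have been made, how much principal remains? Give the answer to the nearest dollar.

With monthly rate i = 8.3%/12 = 0.0069167, the balance after k of n payments is P · [(1+i)^n − (1+i)^k] / [(1+i)^n − 1].
(1+0.0069167)^60 = 1.51220882 and (1+0.0069167)^25 = 1.18805962, so the balance is 10,000 × (1.51220882 − 1.18805962) / (1.51220882 − 1) = $6,328.46.

$6,328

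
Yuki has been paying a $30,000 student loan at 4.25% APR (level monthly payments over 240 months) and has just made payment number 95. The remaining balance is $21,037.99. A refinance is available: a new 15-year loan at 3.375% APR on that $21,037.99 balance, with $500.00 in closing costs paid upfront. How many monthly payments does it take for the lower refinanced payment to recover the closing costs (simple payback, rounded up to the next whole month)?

14 months

Current payment = 30,000 × 4.25%/12 / (1 − (1+0.0035417)^−240) = $185.77.
Refinanced payment = 21,037.99 × 0.0028125 / (1 − (1+0.0028125)^−180) = $149.11.
Monthly savings = $185.77 − $149.11 = $36.66.
Break-even = $500.00 / $36.66 = 13.64 → 14 months.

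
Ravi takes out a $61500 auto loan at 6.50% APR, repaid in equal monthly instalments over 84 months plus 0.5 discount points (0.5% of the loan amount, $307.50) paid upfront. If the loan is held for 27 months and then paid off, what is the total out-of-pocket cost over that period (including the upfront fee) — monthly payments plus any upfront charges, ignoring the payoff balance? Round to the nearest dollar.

$24,965

Monthly rate = 6.5%/12 = 0.0054167; payment = 61,500 × 0.0054167 / (1 − (1+0.0054167)^−84) = $913.24.
Total outlay = 27 × $913.24 + $307.50 = $24,964.98.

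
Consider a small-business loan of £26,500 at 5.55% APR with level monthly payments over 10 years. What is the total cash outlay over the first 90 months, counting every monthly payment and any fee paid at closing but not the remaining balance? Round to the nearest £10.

At 5.55% the monthly rate is 0.0046250, so the payment is 26,500 × 0.0046250 / (1 − 1.0046250^−120) = £288.25.
Total outlay = 90 × £288.25 = £25,942.50.

£25,940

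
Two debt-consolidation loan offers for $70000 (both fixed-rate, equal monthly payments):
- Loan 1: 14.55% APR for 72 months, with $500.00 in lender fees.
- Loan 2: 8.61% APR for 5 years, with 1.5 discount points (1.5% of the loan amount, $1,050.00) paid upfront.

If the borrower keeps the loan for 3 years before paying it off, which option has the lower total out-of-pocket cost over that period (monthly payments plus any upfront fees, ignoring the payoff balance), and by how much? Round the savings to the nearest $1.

Loan 1: monthly rate = 14.55%/12 = 0.0121250; payment = 70,000 × 0.0121250 / (1 − (1+0.0121250)^−72) = $1,463.10.
Loan 2: at 8.61% the monthly rate is 0.0071750, so the payment is 70,000 × 0.0071750 / (1 − 1.0071750^−60) = $1,439.87.
Over 36 months: Loan 1 costs 36 × $1,463.10 + $500.00 = $53,171.60; Loan 2 costs 36 × $1,439.87 + $1,050.00 = $52,885.32.
Loan 2 is cheaper by $53,171.60 − $52,885.32 = $286.28.

Loan 2 by $286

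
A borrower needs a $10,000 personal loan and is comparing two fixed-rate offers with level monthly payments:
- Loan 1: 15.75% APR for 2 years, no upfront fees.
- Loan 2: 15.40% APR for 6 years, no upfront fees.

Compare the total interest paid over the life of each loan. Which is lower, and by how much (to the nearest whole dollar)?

Loan 1 by $3,659

Loan 1: monthly rate = 15.75%/12 = 0.0131250; payment = 10,000 × 0.0131250 / (1 − (1+0.0131250)^−24) = $488.44.
Total interest on Loan 1 = 24 × $488.44 − $10,000 = $1,722.56.
Loan 2: at 15.40% the monthly rate is 0.0128333, so the payment is 10,000 × 0.0128333 / (1 − 1.0128333^−72) = $213.63.
Total interest on Loan 2 = 72 × $213.63 − $10,000 = $5,381.36.
Loan 1 is lower by $3,658.80.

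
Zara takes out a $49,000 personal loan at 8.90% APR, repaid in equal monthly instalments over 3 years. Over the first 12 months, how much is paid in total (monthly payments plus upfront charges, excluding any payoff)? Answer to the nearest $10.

$18,670

At 8.90% the monthly rate is 0.0074167, so the payment is 49,000 × 0.0074167 / (1 − 1.0074167^−36) = $1,555.91.
Total outlay = 12 × $1,555.91 = $18,670.92.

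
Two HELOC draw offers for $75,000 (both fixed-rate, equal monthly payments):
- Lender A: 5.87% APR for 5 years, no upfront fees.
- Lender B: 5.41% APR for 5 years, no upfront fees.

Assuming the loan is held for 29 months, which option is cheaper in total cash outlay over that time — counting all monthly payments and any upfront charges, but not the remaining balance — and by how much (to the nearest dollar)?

Lender B by $463

Lender A: at 5.87% the monthly rate is 0.0048917, so the payment is 75,000 × 0.0048917 / (1 − 1.0048917^−60) = $1,445.43.
Lender B: at 5.41% the monthly rate is 0.0045083, so the payment is 75,000 × 0.0045083 / (1 − 1.0045083^−60) = $1,429.47.
Over 29 months: Lender A costs 29 × $1,445.43 = $41,917.47; Lender B costs 29 × $1,429.47 = $41,454.63.
Lender B is cheaper by $41,917.47 − $41,454.63 = $462.84.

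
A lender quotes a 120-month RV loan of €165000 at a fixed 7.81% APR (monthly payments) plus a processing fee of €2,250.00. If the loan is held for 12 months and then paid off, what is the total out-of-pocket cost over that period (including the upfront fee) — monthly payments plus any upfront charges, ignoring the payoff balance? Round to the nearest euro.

€26,075

Monthly rate = 7.81%/12 = 0.0065083; payment = 165,000 × 0.0065083 / (1 − (1+0.0065083)^−120) = €1,985.38.
Total outlay = 12 × €1,985.38 + €2,250.00 = €26,074.56.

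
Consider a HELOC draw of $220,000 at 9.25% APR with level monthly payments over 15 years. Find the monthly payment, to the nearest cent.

At 9.25% the monthly rate is 0.0077083, so the payment is 220,000 × 0.0077083 / (1 − 1.0077083^−180) = $2,264.22.

$2,264.22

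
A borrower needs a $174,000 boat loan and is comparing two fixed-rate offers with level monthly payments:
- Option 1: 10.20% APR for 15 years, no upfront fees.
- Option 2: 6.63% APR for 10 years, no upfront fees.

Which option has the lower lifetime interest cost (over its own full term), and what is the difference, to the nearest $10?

Option 1: monthly rate = 10.2%/12 = 0.0085000; payment = 174,000 × 0.0085000 / (1 − (1+0.0085000)^−180) = $1,891.16.
Total interest on Option 1 = 180 × $1,891.16 − $174,000 = $166,408.80.
Option 2: monthly rate = 6.63%/12 = 0.0055250; payment = 174,000 × 0.0055250 / (1 − (1+0.0055250)^−120) = $1,987.26.
Total interest on Option 2 = 120 × $1,987.26 − $174,000 = $64,471.20.
Option 2 is lower by $101,937.60.

Option 2 by $101,940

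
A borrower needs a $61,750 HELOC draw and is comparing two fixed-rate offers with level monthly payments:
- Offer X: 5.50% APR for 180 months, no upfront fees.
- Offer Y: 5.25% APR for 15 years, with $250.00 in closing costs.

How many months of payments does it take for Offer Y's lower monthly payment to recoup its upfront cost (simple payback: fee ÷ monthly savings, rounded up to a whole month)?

31 months

Offer X: at 5.50% the monthly rate is 0.0045833, so the payment is 61,750 × 0.0045833 / (1 − 1.0045833^−180) = $504.55.
Offer Y: monthly rate = 5.25%/12 = 0.0043750; payment = 61,750 × 0.0043750 / (1 − (1+0.0043750)^−180) = $496.39.
Monthly savings = $504.55 − $496.39 = $8.16.
Break-even = $250.00 / $8.16 = 30.64 → 31 months.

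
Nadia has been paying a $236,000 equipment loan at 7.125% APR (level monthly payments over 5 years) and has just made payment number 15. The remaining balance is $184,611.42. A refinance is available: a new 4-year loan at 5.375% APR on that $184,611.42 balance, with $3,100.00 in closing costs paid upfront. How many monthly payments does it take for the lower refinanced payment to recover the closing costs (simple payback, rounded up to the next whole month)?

8 months

Current payment = 236,000 × 7.125%/12 / (1 − (1+0.0059375)^−60) = $4,687.01.
Refinanced payment = 184,611.42 × 0.0044792 / (1 − (1+0.0044792)^−48) = $4,282.90.
Monthly savings = $4,687.01 − $4,282.90 = $404.11.
Break-even = $3,100.00 / $404.11 = 7.67 → 8 months.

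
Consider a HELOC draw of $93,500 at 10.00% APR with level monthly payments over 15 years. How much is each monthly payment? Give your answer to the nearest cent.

Monthly rate = 10%/12 = 0.0083333; payment = 93,500 × 0.0083333 / (1 − (1+0.0083333)^−180) = $1,004.76.

$1,004.76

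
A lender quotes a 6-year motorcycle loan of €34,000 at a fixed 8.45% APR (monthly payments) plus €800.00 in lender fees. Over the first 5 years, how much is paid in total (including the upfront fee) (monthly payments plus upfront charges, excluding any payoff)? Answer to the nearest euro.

At 8.45% the monthly rate is 0.0070417, so the payment is 34,000 × 0.0070417 / (1 − 1.0070417^−72) = €603.63.
Total outlay = 60 × €603.63 + €800.00 = €37,017.80.

€37,018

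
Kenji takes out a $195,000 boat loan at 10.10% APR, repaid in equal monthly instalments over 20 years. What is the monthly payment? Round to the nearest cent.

At 10.10% the monthly rate is 0.0084167, so the payment is 195,000 × 0.0084167 / (1 − 1.0084167^−240) = $1,894.73.

$1,894.73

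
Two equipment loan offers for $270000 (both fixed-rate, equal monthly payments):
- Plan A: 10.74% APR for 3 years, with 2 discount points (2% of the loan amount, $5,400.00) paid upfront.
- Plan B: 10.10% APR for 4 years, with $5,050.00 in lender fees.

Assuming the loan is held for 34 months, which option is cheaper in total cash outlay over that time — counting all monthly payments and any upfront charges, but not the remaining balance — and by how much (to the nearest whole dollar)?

Plan B by $66,493

Plan A: monthly rate = 10.74%/12 = 0.0089500; payment = 270,000 × 0.0089500 / (1 − (1+0.0089500)^−36) = $8,806.25.
Plan B: at 10.10% the monthly rate is 0.0084167, so the payment is 270,000 × 0.0084167 / (1 − 1.0084167^−48) = $6,860.87.
Over 34 months: Plan A costs 34 × $8,806.25 + $5,400.00 = $304,812.50; Plan B costs 34 × $6,860.87 + $5,050.00 = $238,319.58.
Plan B is cheaper by $304,812.50 − $238,319.58 = $66,492.92.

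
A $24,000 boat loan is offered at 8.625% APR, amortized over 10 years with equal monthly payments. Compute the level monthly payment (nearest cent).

At 8.625% the monthly rate is 0.0071875, so the payment is 24,000 × 0.0071875 / (1 − 1.0071875^−120) = $299.17.

$299.17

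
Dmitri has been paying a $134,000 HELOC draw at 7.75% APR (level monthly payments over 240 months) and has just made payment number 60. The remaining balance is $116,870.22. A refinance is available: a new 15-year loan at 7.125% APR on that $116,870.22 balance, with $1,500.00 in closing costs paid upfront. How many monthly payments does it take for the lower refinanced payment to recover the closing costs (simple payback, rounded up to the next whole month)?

37 months

Current payment = 134,000 × 7.75%/12 / (1 − (1+0.0064583)^−240) = $1,100.07.
Refinanced payment = 116,870.22 × 0.0059375 / (1 − (1+0.0059375)^−180) = $1,058.65.
Monthly savings = $1,100.07 − $1,058.65 = $41.42.
Break-even = $1,500.00 / $41.42 = 36.21 → 37 months.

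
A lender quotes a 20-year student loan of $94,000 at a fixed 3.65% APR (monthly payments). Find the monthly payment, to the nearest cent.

At 3.65% the monthly rate is 0.0030417, so the payment is 94,000 × 0.0030417 / (1 − 1.0030417^−240) = $552.44.

$552.44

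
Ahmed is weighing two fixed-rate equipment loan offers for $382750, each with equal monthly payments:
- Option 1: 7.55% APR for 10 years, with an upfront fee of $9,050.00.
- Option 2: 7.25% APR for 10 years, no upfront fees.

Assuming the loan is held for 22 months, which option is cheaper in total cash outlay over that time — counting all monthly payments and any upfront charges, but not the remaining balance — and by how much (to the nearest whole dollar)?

Option 1: monthly rate = 7.55%/12 = 0.0062917; payment = 382,750 × 0.0062917 / (1 − (1+0.0062917)^−120) = $4,553.30.
Option 2: monthly rate = 7.25%/12 = 0.0060417; payment = 382,750 × 0.0060417 / (1 − (1+0.0060417)^−120) = $4,493.52.
Over 22 months: Option 1 costs 22 × $4,553.30 + $9,050.00 = $109,222.60; Option 2 costs 22 × $4,493.52 = $98,857.44.
Option 2 is cheaper by $109,222.60 − $98,857.44 = $10,365.16.

Option 2 by $10,365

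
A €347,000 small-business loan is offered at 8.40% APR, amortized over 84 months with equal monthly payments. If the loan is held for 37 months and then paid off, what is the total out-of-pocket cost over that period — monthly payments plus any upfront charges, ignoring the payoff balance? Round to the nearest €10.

€202,680

Monthly rate = 8.4%/12 = 0.0070000; payment = 347,000 × 0.0070000 / (1 − (1+0.0070000)^−84) = €5,477.83.
Total outlay = 37 × €5,477.83 = €202,679.71.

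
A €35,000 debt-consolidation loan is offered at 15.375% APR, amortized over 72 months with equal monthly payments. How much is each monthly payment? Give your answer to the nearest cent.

€747.22

At 15.375% the monthly rate is 0.0128125, so the payment is 35,000 × 0.0128125 / (1 − 1.0128125^−72) = €747.22.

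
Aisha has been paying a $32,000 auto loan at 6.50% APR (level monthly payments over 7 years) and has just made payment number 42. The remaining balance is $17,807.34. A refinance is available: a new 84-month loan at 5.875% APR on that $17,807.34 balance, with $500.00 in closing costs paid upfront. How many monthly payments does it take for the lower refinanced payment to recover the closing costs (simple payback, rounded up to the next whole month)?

Current payment = 32,000 × 6.5%/12 / (1 − (1+0.0054167)^−84) = $475.18.
Refinanced payment = 17,807.34 × 0.0048958 / (1 − (1+0.0048958)^−84) = $259.07.
Monthly savings = $475.18 − $259.07 = $216.11.
Break-even = $500.00 / $216.11 = 2.31 → 3 months.

3 months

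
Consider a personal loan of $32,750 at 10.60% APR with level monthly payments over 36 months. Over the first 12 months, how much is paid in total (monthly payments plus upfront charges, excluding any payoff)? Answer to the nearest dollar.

$12,792

At 10.60% the monthly rate is 0.0088333, so the payment is 32,750 × 0.0088333 / (1 − 1.0088333^−36) = $1,066.00.
Total outlay = 12 × $1,066.00 = $12,792.00.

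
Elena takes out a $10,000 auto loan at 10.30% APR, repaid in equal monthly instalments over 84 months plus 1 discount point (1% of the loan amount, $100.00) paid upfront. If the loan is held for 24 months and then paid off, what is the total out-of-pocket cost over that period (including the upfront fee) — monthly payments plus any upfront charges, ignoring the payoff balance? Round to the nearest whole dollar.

At 10.30% the monthly rate is 0.0085833, so the payment is 10,000 × 0.0085833 / (1 − 1.0085833^−84) = $167.57.
Total outlay = 24 × $167.57 + $100.00 = $4,121.68.

$4,122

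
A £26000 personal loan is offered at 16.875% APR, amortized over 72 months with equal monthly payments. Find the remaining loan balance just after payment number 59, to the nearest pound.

With monthly rate i = 16.875%/12 = 0.0140625, the balance after k of n payments is P · [(1+i)^n − (1+i)^k] / [(1+i)^n − 1].
(1+0.0140625)^72 = 2.73312845 and (1+0.0140625)^59 = 2.27939004, so the balance is 26,000 × (2.73312845 − 2.27939004) / (2.73312845 − 1) = £6,806.88.

£6,807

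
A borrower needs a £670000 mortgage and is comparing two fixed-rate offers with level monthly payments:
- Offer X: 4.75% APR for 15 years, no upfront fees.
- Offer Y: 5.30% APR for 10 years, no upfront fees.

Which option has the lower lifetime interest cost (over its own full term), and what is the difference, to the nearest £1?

Offer Y by £73,460

Offer X: monthly rate = 4.75%/12 = 0.0039583; payment = 670,000 × 0.0039583 / (1 − (1+0.0039583)^−180) = £5,211.47.
Total interest on Offer X = 180 × £5,211.47 − £670,000 = £268,064.60.
Offer Y: monthly rate = 5.3%/12 = 0.0044167; payment = 670,000 × 0.0044167 / (1 − (1+0.0044167)^−120) = £7,205.04.
Total interest on Offer Y = 120 × £7,205.04 − £670,000 = £194,604.80.
Offer Y is lower by £73,459.80.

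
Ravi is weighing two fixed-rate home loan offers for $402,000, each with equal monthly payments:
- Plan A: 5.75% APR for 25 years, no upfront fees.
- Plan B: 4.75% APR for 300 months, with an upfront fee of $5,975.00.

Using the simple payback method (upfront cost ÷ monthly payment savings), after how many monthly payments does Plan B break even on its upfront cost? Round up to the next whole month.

Plan A: at 5.75% the monthly rate is 0.0047917, so the payment is 402,000 × 0.0047917 / (1 − 1.0047917^−300) = $2,529.01.
Plan B: at 4.75% the monthly rate is 0.0039583, so the payment is 402,000 × 0.0039583 / (1 − 1.0039583^−300) = $2,291.87.
Monthly savings = $2,529.01 − $2,291.87 = $237.14.
Break-even = $5,975.00 / $237.14 = 25.20 → 26 months.

26 months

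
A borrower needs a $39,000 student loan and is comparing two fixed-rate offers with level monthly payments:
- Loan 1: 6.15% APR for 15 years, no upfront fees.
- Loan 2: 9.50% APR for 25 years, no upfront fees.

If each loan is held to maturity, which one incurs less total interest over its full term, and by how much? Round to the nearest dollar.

Loan 1 by $42,413

Loan 1: at 6.15% the monthly rate is 0.0051250, so the payment is 39,000 × 0.0051250 / (1 − 1.0051250^−180) = $332.27.
Total interest on Loan 1 = 180 × $332.27 − $39,000 = $20,808.60.
Loan 2: monthly rate = 9.5%/12 = 0.0079167; payment = 39,000 × 0.0079167 / (1 − (1+0.0079167)^−300) = $340.74.
Total interest on Loan 2 = 300 × $340.74 − $39,000 = $63,222.00.
Loan 1 is lower by $42,413.40.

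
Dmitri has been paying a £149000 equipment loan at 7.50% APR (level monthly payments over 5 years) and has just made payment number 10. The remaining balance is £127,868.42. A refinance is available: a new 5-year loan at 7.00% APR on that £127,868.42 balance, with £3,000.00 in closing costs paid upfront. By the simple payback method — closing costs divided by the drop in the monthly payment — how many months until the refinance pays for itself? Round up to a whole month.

Current payment = 149,000 × 7.5%/12 / (1 − (1+0.0062500)^−60) = £2,985.65.
Refinanced payment = 127,868.42 × 0.0058333 / (1 − (1+0.0058333)^−60) = £2,531.95.
Monthly savings = £2,985.65 − £2,531.95 = £453.70.
Break-even = £3,000.00 / £453.70 = 6.61 → 7 months.

7 months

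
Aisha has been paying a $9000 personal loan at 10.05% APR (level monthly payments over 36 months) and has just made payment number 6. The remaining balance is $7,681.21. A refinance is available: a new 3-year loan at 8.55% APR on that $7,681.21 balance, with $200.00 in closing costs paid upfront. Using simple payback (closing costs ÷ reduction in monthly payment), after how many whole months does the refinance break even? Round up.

Current payment = 9,000 × 10.05%/12 / (1 − (1+0.0083750)^−36) = $290.62.
Refinanced payment = 7,681.21 × 0.0071250 / (1 − (1+0.0071250)^−36) = $242.65.
Monthly savings = $290.62 − $242.65 = $47.97.
Break-even = $200.00 / $47.97 = 4.17 → 5 months.

5 months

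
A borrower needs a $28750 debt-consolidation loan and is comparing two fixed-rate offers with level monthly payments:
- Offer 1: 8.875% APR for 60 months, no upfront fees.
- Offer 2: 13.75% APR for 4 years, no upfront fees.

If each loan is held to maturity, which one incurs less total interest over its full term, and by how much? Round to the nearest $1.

Offer 1: monthly rate = 8.875%/12 = 0.0073958; payment = 28,750 × 0.0073958 / (1 − (1+0.0073958)^−60) = $595.06.
Total interest on Offer 1 = 60 × $595.06 − $28,750 = $6,953.60.
Offer 2: monthly rate = 13.75%/12 = 0.0114583; payment = 28,750 × 0.0114583 / (1 − (1+0.0114583)^−48) = $782.04.
Total interest on Offer 2 = 48 × $782.04 − $28,750 = $8,787.92.
Offer 1 is lower by $1,834.32.

Offer 1 by $1,834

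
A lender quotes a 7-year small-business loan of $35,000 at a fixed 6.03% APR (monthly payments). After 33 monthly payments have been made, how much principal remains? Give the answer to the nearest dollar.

With monthly rate i = 6.03%/12 = 0.0050250, the balance after k of n payments is P · [(1+i)^n − (1+i)^k] / [(1+i)^n − 1].
(1+0.0050250)^84 = 1.52354981 and (1+0.0050250)^33 = 1.17987648, so the balance is 35,000 × (1.52354981 − 1.17987648) / (1.52354981 − 1) = $22,975.02.

$22,975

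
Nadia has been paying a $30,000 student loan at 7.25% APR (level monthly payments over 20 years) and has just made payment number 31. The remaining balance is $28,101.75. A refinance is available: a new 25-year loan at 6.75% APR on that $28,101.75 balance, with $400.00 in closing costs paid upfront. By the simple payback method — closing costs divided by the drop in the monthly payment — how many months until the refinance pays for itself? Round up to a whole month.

10 months

Current payment = 30,000 × 7.25%/12 / (1 − (1+0.0060417)^−240) = $237.11.
Refinanced payment = 28,101.75 × 0.0056250 / (1 − (1+0.0056250)^−300) = $194.16.
Monthly savings = $237.11 − $194.16 = $42.95.
Break-even = $400.00 / $42.95 = 9.31 → 10 months.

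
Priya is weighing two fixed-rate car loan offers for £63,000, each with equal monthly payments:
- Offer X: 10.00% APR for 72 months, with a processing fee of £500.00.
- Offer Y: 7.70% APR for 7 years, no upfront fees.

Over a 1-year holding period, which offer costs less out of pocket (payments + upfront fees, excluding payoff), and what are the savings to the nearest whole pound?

Offer Y by £2,835

Offer X: monthly rate = 10%/12 = 0.0083333; payment = 63,000 × 0.0083333 / (1 − (1+0.0083333)^−72) = £1,167.13.
Offer Y: at 7.70% the monthly rate is 0.0064167, so the payment is 63,000 × 0.0064167 / (1 − 1.0064167^−84) = £972.54.
Over 12 months: Offer X costs 12 × £1,167.13 + £500.00 = £14,505.56; Offer Y costs 12 × £972.54 = £11,670.48.
Offer Y is cheaper by £14,505.56 − £11,670.48 = £2,835.08.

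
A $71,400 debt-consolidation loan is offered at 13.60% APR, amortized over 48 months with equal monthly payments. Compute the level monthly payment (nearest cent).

At 13.60% the monthly rate is 0.0113333, so the payment is 71,400 × 0.0113333 / (1 − 1.0113333^−48) = $1,936.81.

$1,936.81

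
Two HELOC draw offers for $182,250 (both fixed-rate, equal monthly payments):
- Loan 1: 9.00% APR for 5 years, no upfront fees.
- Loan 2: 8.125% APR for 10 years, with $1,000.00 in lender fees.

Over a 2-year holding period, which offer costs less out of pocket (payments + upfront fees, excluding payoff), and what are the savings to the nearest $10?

Loan 2 by $36,440

Loan 1: at 9.00% the monthly rate is 0.0075000, so the payment is 182,250 × 0.0075000 / (1 − 1.0075000^−60) = $3,783.21.
Loan 2: monthly rate = 8.125%/12 = 0.0067708; payment = 182,250 × 0.0067708 / (1 − (1+0.0067708)^−120) = $2,223.25.
Over 24 months: Loan 1 costs 24 × $3,783.21 = $90,797.04; Loan 2 costs 24 × $2,223.25 + $1,000.00 = $54,358.00.
Loan 2 is cheaper by $90,797.04 − $54,358.00 = $36,439.04.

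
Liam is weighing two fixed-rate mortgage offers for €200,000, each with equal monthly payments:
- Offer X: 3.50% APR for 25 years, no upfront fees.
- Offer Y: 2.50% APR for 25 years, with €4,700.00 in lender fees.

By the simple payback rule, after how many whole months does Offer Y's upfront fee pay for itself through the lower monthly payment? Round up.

46 months

Offer X: at 3.50% the monthly rate is 0.0029167, so the payment is 200,000 × 0.0029167 / (1 − 1.0029167^−300) = €1,001.25.
Offer Y: at 2.50% the monthly rate is 0.0020833, so the payment is 200,000 × 0.0020833 / (1 − 1.0020833^−300) = €897.23.
Monthly savings = €1,001.25 − €897.23 = €104.02.
Break-even = €4,700.00 / €104.02 = 45.18 → 46 months.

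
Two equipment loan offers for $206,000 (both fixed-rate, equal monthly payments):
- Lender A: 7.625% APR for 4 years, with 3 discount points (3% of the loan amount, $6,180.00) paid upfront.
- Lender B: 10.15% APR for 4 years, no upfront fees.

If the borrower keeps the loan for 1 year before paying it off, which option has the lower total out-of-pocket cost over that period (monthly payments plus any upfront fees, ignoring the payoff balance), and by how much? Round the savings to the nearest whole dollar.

Lender A: at 7.625% the monthly rate is 0.0063542, so the payment is 206,000 × 0.0063542 / (1 − 1.0063542^−48) = $4,992.88.
Lender B: monthly rate = 10.15%/12 = 0.0084583; payment = 206,000 × 0.0084583 / (1 − (1+0.0084583)^−48) = $5,239.54.
Over 12 months: Lender A costs 12 × $4,992.88 + $6,180.00 = $66,094.56; Lender B costs 12 × $5,239.54 = $62,874.48.
Lender B is cheaper by $66,094.56 − $62,874.48 = $3,220.08.

Lender B by $3,220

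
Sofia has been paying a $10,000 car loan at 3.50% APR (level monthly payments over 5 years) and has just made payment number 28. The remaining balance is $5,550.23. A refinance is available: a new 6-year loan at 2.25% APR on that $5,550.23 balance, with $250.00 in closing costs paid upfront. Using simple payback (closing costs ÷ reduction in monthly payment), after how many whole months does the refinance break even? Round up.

Current payment = 10,000 × 3.5%/12 / (1 − (1+0.0029167)^−60) = $181.92.
Refinanced payment = 5,550.23 × 0.0018750 / (1 − (1+0.0018750)^−72) = $82.48.
Monthly savings = $181.92 − $82.48 = $99.44.
Break-even = $250.00 / $99.44 = 2.51 → 3 months.

3 months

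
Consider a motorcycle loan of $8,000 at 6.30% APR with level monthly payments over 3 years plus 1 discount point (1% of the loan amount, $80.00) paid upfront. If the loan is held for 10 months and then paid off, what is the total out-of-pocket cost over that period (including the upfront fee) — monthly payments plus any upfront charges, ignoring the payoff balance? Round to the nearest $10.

$2,520

Monthly rate = 6.3%/12 = 0.0052500; payment = 8,000 × 0.0052500 / (1 − (1+0.0052500)^−36) = $244.46.
Total outlay = 10 × $244.46 + $80.00 = $2,524.60.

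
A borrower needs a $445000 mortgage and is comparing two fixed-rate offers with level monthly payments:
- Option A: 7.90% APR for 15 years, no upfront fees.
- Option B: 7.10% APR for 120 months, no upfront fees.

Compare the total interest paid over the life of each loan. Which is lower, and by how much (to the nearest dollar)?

Option B by $138,085

Option A: monthly rate = 7.9%/12 = 0.0065833; payment = 445,000 × 0.0065833 / (1 − (1+0.0065833)^−180) = $4,227.00.
Total interest on Option A = 180 × $4,227.00 − $445,000 = $315,860.00.
Option B: monthly rate = 7.1%/12 = 0.0059167; payment = 445,000 × 0.0059167 / (1 − (1+0.0059167)^−120) = $5,189.79.
Total interest on Option B = 120 × $5,189.79 − $445,000 = $177,774.80.
Option B is lower by $138,085.20.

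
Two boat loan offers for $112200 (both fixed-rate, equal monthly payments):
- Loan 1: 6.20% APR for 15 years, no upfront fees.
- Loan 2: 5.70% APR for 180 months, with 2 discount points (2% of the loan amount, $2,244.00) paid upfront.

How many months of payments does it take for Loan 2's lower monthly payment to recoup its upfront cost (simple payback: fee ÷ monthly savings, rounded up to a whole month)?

75 months

Loan 1: monthly rate = 6.2%/12 = 0.0051667; payment = 112,200 × 0.0051667 / (1 − (1+0.0051667)^−180) = $958.97.
Loan 2: monthly rate = 5.7%/12 = 0.0047500; payment = 112,200 × 0.0047500 / (1 − (1+0.0047500)^−180) = $928.72.
Monthly savings = $958.97 − $928.72 = $30.25.
Break-even = $2,244.00 / $30.25 = 74.18 → 75 months.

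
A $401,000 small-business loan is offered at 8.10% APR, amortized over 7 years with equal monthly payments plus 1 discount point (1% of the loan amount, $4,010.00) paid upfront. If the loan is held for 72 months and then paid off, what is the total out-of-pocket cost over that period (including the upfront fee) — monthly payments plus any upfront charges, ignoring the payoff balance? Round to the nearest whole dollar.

Monthly rate = 8.1%/12 = 0.0067500; payment = 401,000 × 0.0067500 / (1 − (1+0.0067500)^−84) = $6,270.07.
Total outlay = 72 × $6,270.07 + $4,010.00 = $455,455.04.

$455,455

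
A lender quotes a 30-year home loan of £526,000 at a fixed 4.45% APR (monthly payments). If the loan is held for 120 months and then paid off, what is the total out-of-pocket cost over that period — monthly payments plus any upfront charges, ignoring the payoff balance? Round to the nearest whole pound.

At 4.45% the monthly rate is 0.0037083, so the payment is 526,000 × 0.0037083 / (1 − 1.0037083^−360) = £2,649.56.
Total outlay = 120 × £2,649.56 = £317,947.20.

£317,947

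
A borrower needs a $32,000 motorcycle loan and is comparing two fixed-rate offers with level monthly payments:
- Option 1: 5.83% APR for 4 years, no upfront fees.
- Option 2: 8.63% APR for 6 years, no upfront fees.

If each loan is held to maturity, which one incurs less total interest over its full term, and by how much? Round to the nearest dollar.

Option 1: at 5.83% the monthly rate is 0.0048583, so the payment is 32,000 × 0.0048583 / (1 − 1.0048583^−48) = $749.03.
Total interest on Option 1 = 48 × $749.03 − $32,000 = $3,953.44.
Option 2: monthly rate = 8.63%/12 = 0.0071917; payment = 32,000 × 0.0071917 / (1 − (1+0.0071917)^−72) = $570.96.
Total interest on Option 2 = 72 × $570.96 − $32,000 = $9,109.12.
Option 1 is lower by $5,155.68.

Option 1 by $5,156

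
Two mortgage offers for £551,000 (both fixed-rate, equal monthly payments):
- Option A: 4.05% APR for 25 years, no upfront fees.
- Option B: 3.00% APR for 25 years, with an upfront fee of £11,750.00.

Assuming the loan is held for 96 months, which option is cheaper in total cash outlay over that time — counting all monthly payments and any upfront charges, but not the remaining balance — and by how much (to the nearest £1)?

Option B by £18,078

Option A: at 4.05% the monthly rate is 0.0033750, so the payment is 551,000 × 0.0033750 / (1 − 1.0033750^−300) = £2,923.61.
Option B: at 3.00% the monthly rate is 0.0025000, so the payment is 551,000 × 0.0025000 / (1 − 1.0025000^−300) = £2,612.90.
Over 96 months: Option A costs 96 × £2,923.61 = £280,666.56; Option B costs 96 × £2,612.90 + £11,750.00 = £262,588.40.
Option B is cheaper by £280,666.56 − £262,588.40 = £18,078.16.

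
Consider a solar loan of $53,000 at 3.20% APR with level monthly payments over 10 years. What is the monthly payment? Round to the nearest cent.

At 3.20% the monthly rate is 0.0026667, so the payment is 53,000 × 0.0026667 / (1 − 1.0026667^−120) = $516.68.

$516.68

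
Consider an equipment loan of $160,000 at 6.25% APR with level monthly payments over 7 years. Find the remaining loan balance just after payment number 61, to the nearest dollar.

$50,956

With monthly rate i = 6.25%/12 = 0.0052083, the balance after k of n payments is P · [(1+i)^n − (1+i)^k] / [(1+i)^n − 1].
(1+0.0052083)^84 = 1.54707278 and (1+0.0052083)^61 = 1.37284308, so the balance is 160,000 × (1.54707278 − 1.37284308) / (1.54707278 − 1) = $50,956.20.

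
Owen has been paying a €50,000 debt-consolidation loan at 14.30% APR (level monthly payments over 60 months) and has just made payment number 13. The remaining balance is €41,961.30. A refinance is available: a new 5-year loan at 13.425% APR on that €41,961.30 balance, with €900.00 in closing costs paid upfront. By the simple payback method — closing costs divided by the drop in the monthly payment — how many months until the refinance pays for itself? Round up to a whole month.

5 months

Current payment = 50,000 × 14.3%/12 / (1 − (1+0.0119167)^−60) = €1,171.20.
Refinanced payment = 41,961.30 × 0.0111875 / (1 − (1+0.0111875)^−60) = €963.90.
Monthly savings = €1,171.20 − €963.90 = €207.30.
Break-even = €900.00 / €207.30 = 4.34 → 5 months.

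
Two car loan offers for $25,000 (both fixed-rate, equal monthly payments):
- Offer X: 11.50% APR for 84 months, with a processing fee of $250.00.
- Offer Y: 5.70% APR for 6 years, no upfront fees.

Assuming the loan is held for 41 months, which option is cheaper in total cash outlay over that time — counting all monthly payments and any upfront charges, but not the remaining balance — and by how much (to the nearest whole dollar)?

Offer X: monthly rate = 11.5%/12 = 0.0095833; payment = 25,000 × 0.0095833 / (1 − (1+0.0095833)^−84) = $434.66.
Offer Y: at 5.70% the monthly rate is 0.0047500, so the payment is 25,000 × 0.0047500 / (1 − 1.0047500^−72) = $410.79.
Over 41 months: Offer X costs 41 × $434.66 + $250.00 = $18,071.06; Offer Y costs 41 × $410.79 = $16,842.39.
Offer Y is cheaper by $18,071.06 − $16,842.39 = $1,228.67.

Offer Y by $1,229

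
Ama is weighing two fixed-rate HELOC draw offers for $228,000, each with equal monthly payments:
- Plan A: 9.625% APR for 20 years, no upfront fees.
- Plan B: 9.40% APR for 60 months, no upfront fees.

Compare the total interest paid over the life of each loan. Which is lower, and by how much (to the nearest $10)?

Plan B by $227,900

Plan A: monthly rate = 9.625%/12 = 0.0080208; payment = 228,000 × 0.0080208 / (1 − (1+0.0080208)^−240) = $2,143.90.
Total interest on Plan A = 240 × $2,143.90 − $228,000 = $286,536.00.
Plan B: at 9.40% the monthly rate is 0.0078333, so the payment is 228,000 × 0.0078333 / (1 − 1.0078333^−60) = $4,777.29.
Total interest on Plan B = 60 × $4,777.29 − $228,000 = $58,637.40.
Plan B is lower by $227,898.60.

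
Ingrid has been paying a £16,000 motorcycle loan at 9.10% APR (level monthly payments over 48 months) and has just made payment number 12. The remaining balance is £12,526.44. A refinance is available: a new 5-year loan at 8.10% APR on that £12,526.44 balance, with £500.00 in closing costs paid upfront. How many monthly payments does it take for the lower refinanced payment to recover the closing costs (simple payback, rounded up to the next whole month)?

Current payment = 16,000 × 9.1%/12 / (1 − (1+0.0075833)^−48) = £398.92.
Refinanced payment = 12,526.44 × 0.0067500 / (1 − (1+0.0067500)^−60) = £254.59.
Monthly savings = £398.92 − £254.59 = £144.33.
Break-even = £500.00 / £144.33 = 3.46 → 4 months.

4 months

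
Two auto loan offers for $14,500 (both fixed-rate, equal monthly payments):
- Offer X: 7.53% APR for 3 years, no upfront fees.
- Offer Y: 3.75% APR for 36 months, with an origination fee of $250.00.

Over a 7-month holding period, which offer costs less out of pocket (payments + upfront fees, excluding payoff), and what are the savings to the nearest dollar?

Offer X: monthly rate = 7.53%/12 = 0.0062750; payment = 14,500 × 0.0062750 / (1 − (1+0.0062750)^−36) = $451.24.
Offer Y: at 3.75% the monthly rate is 0.0031250, so the payment is 14,500 × 0.0031250 / (1 − 1.0031250^−36) = $426.49.
Over 7 months: Offer X costs 7 × $451.24 = $3,158.68; Offer Y costs 7 × $426.49 + $250.00 = $3,235.43.
Offer X is cheaper by $3,235.43 − $3,158.68 = $76.75.

Offer X by $77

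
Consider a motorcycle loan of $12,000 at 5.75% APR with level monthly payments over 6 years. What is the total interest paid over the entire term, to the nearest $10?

At 5.75% the monthly rate is 0.0047917, so the payment is 12,000 × 0.0047917 / (1 − 1.0047917^−72) = $197.46.
Total paid = 72 × $197.46 = $14,217.12; interest = $14,217.12 − $12,000 = $2,217.12.

$2,220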